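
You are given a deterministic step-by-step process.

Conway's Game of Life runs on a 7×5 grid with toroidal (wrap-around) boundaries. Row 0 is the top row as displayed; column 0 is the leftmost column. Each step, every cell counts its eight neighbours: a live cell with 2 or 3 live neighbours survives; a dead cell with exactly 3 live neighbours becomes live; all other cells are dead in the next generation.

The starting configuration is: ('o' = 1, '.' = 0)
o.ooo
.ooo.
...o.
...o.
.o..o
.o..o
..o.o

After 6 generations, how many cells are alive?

11

step 0: o.ooo
.ooo.
...o.
...o.
.o..o
.o..o
..o.o
step 1: o....
oo...
...oo
..ooo
..ooo
.oo.o
..o..
step 2: o....
oo...
.o...
o....
.....
oo..o
o.oo.
step 3: o.o..
oo...
.o...
.....
.o..o
ooooo
..oo.
step 4: o.ooo
o.o..
oo...
o....
.o..o
.....
.....
step 5: o.ooo
..o..
o...o
....o
o....
.....
...oo
step 6: ooo..
..o..
o..oo
....o
.....
....o
o.o..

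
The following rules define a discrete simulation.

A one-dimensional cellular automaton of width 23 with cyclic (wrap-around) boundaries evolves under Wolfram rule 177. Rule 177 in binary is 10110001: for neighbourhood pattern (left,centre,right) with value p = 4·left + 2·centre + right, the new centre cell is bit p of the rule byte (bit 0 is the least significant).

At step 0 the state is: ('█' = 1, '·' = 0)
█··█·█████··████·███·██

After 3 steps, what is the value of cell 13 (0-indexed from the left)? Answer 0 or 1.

[0] █··█·█████··████·███·██
[1] ·█··█·███·█··██·█·█·█·█
[2] █·█··█·█·█·█···█·█·█·█·
[3] ·█·█··█·█·█·██··█·█·█·█

1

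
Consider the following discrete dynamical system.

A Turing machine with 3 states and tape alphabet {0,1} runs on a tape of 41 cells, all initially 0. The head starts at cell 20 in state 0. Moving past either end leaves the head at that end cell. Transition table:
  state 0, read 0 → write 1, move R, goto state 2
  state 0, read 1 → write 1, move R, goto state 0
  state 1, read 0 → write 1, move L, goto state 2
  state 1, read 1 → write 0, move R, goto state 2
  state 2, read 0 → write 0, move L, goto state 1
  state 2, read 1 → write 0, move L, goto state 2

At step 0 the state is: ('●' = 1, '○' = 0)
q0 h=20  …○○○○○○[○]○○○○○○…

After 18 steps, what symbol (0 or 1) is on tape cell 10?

1

0) q0 h=20  …○○○○○○[○]○○○○○○…
1) q2 h=21  …○○○○○●[○]○○○○○○…
2) q1 h=20  …○○○○○○[●]○○○○○○…
3) q2 h=21  …○○○○○○[○]○○○○○○…
4) q1 h=20  …○○○○○○[○]○○○○○○…
5) q2 h=19  …○○○○○○[○]●○○○○○…
6) q1 h=18  …○○○○○○[○]○●○○○○…
7) q2 h=17  …○○○○○○[○]●○●○○○…
8) q1 h=16  …○○○○○○[○]○●○●○○…
9) q2 h=15  …○○○○○○[○]●○●○●○…
10) q1 h=14  …○○○○○○[○]○●○●○●…
11) q2 h=13  …○○○○○○[○]●○●○●○…
12) q1 h=12  …○○○○○○[○]○●○●○●…
13) q2 h=11  …○○○○○○[○]●○●○●○…
14) q1 h=10  …○○○○○○[○]○●○●○●…
15) q2 h= 9  …○○○○○○[○]●○●○●○…
16) q1 h= 8  …○○○○○○[○]○●○●○●…
17) q2 h= 7  …○○○○○○[○]●○●○●○…
18) q1 h= 6  |○○○○○○[○]○●○●○●…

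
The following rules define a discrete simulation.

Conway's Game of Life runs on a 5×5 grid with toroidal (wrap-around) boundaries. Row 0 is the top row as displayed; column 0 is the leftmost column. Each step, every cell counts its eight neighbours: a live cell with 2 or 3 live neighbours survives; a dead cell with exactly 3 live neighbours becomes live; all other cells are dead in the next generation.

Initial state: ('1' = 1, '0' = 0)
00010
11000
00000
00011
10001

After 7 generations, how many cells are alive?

15

k=0  00010
11000
00000
00011
10001
k=1  01000
00000
10001
10011
10000
k=2  00000
10000
10010
01010
11000
k=3  11000
00001
11100
01000
11100
k=4  00101
00101
11100
00000
00100
k=5  01100
00101
11110
00100
00010
k=6  01100
00001
10001
00001
01010
k=7  11110
01011
10011
00011
11010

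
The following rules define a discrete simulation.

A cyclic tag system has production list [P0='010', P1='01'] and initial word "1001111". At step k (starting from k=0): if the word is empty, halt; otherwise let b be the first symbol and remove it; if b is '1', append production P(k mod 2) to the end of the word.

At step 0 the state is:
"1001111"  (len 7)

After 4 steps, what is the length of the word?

8

gen 0: "1001111"  (len 7)
gen 1: "001111010"  (len 9)
gen 2: "01111010"  (len 8)
gen 3: "1111010"  (len 7)
gen 4: "11101001"  (len 8)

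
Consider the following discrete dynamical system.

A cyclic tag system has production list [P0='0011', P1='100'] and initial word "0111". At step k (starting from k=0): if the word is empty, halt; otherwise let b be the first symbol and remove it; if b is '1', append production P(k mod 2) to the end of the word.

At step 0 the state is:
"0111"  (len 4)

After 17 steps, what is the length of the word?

step 0: "0111"  (len 4)
step 1: "111"  (len 3)
step 2: "11100"  (len 5)
step 3: "11000011"  (len 8)
step 4: "1000011100"  (len 10)
step 5: "0000111000011"  (len 13)
step 6: "000111000011"  (len 12)
step 7: "00111000011"  (len 11)
step 8: "0111000011"  (len 10)
step 9: "111000011"  (len 9)
step 10: "11000011100"  (len 11)
step 11: "10000111000011"  (len 14)
step 12: "0000111000011100"  (len 16)
step 13: "000111000011100"  (len 15)
step 14: "00111000011100"  (len 14)
step 15: "0111000011100"  (len 13)
step 16: "111000011100"  (len 12)
step 17: "110000111000011"  (len 15)

15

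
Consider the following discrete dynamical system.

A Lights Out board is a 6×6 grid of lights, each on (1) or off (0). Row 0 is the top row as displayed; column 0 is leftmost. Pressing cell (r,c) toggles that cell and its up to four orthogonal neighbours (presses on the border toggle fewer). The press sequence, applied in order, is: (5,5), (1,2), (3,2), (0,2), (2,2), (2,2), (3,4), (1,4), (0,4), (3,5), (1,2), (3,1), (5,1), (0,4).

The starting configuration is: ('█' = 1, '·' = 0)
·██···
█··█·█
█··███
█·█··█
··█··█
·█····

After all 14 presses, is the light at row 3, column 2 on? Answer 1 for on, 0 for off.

step 0: ·██···
█··█·█
█··███
█·█··█
··█··█
·█····
step 1: ·██···
█··█·█
█··███
█·█··█
··█···
·█··██
step 2: ·█····
███··█
█·████
█·█··█
··█···
·█··██
step 3: ·█····
███··█
█··███
██·█·█
······
·█··██
step 4: ··██··
██···█
█··███
██·█·█
······
·█··██
step 5: ··██··
███··█
███·██
████·█
······
·█··██
step 6: ··██··
██···█
█··███
██·█·█
······
·█··██
step 7: ··██··
██···█
█··█·█
██··█·
····█·
·█··██
step 8: ··███·
██·██·
█··███
██··█·
····█·
·█··██
step 9: ··█··█
██·█··
█··███
██··█·
····█·
·█··██
step 10: ··█··█
██·█··
█··██·
██···█
····██
·█··██
step 11: ·····█
█·█···
█·███·
██···█
····██
·█··██
step 12: ·····█
█·█···
█████·
··█··█
·█··██
·█··██
step 13: ·····█
█·█···
█████·
··█··█
····██
█·█·██
step 14: ···██·
█·█·█·
█████·
··█··█
····██
█·█·██

1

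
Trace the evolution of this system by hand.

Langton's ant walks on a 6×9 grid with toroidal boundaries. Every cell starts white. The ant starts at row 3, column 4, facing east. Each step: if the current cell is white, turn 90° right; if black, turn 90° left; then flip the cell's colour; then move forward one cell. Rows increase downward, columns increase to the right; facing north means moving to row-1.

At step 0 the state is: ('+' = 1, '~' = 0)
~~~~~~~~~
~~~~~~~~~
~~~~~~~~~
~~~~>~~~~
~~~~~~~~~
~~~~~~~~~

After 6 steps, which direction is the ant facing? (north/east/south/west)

step 0: ~~~~~~~~~
~~~~~~~~~
~~~~~~~~~
~~~~>~~~~
~~~~~~~~~
~~~~~~~~~
step 1: ~~~~~~~~~
~~~~~~~~~
~~~~~~~~~
~~~~+~~~~
~~~~v~~~~
~~~~~~~~~
step 2: ~~~~~~~~~
~~~~~~~~~
~~~~~~~~~
~~~~+~~~~
~~~<+~~~~
~~~~~~~~~
step 3: ~~~~~~~~~
~~~~~~~~~
~~~~~~~~~
~~~^+~~~~
~~~++~~~~
~~~~~~~~~
step 4: ~~~~~~~~~
~~~~~~~~~
~~~~~~~~~
~~~+>~~~~
~~~++~~~~
~~~~~~~~~
step 5: ~~~~~~~~~
~~~~~~~~~
~~~~^~~~~
~~~+~~~~~
~~~++~~~~
~~~~~~~~~
step 6: ~~~~~~~~~
~~~~~~~~~
~~~~+>~~~
~~~+~~~~~
~~~++~~~~
~~~~~~~~~

east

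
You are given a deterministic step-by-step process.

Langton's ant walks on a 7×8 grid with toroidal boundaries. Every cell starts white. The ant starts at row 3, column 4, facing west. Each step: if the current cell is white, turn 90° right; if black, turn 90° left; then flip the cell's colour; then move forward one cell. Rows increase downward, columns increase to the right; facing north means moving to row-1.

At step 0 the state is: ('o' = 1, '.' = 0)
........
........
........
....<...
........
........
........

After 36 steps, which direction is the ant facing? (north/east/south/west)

east

k=0  ........
........
........
....<...
........
........
........
k=1  ........
........
....^...
....o...
........
........
........
k=2  ........
........
....o>..
....o...
........
........
........
k=3  ........
........
....oo..
....ov..
........
........
........
k=4  ........
........
....oo..
....<o..
........
........
........
k=5  ........
........
....oo..
.....o..
....v...
........
........
k=6  ........
........
....oo..
.....o..
...<o...
........
........
k=7  ........
........
....oo..
...^.o..
...oo...
........
........
k=8  ........
........
....oo..
...o>o..
...oo...
........
........
k=9  ........
........
....oo..
...ooo..
...ov...
........
........
k=10  ........
........
....oo..
...ooo..
...o.>..
........
........
k=11  ........
........
....oo..
...ooo..
...o.o..
.....v..
........
k=12  ........
........
....oo..
...ooo..
...o.o..
....<o..
........
k=13  ........
........
....oo..
...ooo..
...o^o..
....oo..
........
k=14  ........
........
....oo..
...ooo..
...oo>..
....oo..
........
k=15  ........
........
....oo..
...oo^..
...oo...
....oo..
........
k=16  ........
........
....oo..
...o<...
...oo...
....oo..
........
k=17  ........
........
....oo..
...o....
...ov...
....oo..
........
k=18  ........
........
....oo..
...o....
...o.>..
....oo..
........
k=19  ........
........
....oo..
...o....
...o.o..
....ov..
........
k=20  ........
........
....oo..
...o....
...o.o..
....o.>.
........
k=21  ........
........
....oo..
...o....
...o.o..
....o.o.
......v.
k=22  ........
........
....oo..
...o....
...o.o..
....o.o.
.....<o.
k=23  ........
........
....oo..
...o....
...o.o..
....o^o.
.....oo.
k=24  ........
........
....oo..
...o....
...o.o..
....oo>.
.....oo.
k=25  ........
........
....oo..
...o....
...o.o^.
....oo..
.....oo.
k=26  ........
........
....oo..
...o....
...o.oo>
....oo..
.....oo.
k=27  ........
........
....oo..
...o....
...o.ooo
....oo.v
.....oo.
k=28  ........
........
....oo..
...o....
...o.ooo
....oo<o
.....oo.
k=29  ........
........
....oo..
...o....
...o.o^o
....oooo
.....oo.
k=30  ........
........
....oo..
...o....
...o.<.o
....oooo
.....oo.
k=31  ........
........
....oo..
...o....
...o...o
....ovoo
.....oo.
k=32  ........
........
....oo..
...o....
...o...o
....o.>o
.....oo.
k=33  ........
........
....oo..
...o....
...o..^o
....o..o
.....oo.
k=34  ........
........
....oo..
...o....
...o..o>
....o..o
.....oo.
k=35  ........
........
....oo..
...o...^
...o..o.
....o..o
.....oo.
k=36  ........
........
....oo..
>..o...o
...o..o.
....o..o
.....oo.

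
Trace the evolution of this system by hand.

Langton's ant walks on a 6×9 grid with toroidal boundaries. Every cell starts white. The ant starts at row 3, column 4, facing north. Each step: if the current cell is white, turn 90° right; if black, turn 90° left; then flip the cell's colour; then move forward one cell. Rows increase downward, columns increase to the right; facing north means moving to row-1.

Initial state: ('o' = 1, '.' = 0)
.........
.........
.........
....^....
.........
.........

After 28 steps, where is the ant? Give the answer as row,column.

[0] .........
.........
.........
....^....
.........
.........
[1] .........
.........
.........
....o>...
.........
.........
[2] .........
.........
.........
....oo...
.....v...
.........
[3] .........
.........
.........
....oo...
....<o...
.........
[4] .........
.........
.........
....^o...
....oo...
.........
[5] .........
.........
.........
...<.o...
....oo...
.........
[6] .........
.........
...^.....
...o.o...
....oo...
.........
[7] .........
.........
...o>....
...o.o...
....oo...
.........
[8] .........
.........
...oo....
...ovo...
....oo...
.........
[9] .........
.........
...oo....
...<oo...
....oo...
.........
[10] .........
.........
...oo....
....oo...
...voo...
.........
[11] .........
.........
...oo....
....oo...
..<ooo...
.........
[12] .........
.........
...oo....
..^.oo...
..oooo...
.........
[13] .........
.........
...oo....
..o>oo...
..oooo...
.........
[14] .........
.........
...oo....
..oooo...
..ovoo...
.........
[15] .........
.........
...oo....
..oooo...
..o.>o...
.........
[16] .........
.........
...oo....
..oo^o...
..o..o...
.........
[17] .........
.........
...oo....
..o<.o...
..o..o...
.........
[18] .........
.........
...oo....
..o..o...
..ov.o...
.........
[19] .........
.........
...oo....
..o..o...
..<o.o...
.........
[20] .........
.........
...oo....
..o..o...
...o.o...
..v......
[21] .........
.........
...oo....
..o..o...
...o.o...
.<o......
[22] .........
.........
...oo....
..o..o...
.^.o.o...
.oo......
[23] .........
.........
...oo....
..o..o...
.o>o.o...
.oo......
[24] .........
.........
...oo....
..o..o...
.ooo.o...
.ov......
[25] .........
.........
...oo....
..o..o...
.ooo.o...
.o.>.....
[26] ...v.....
.........
...oo....
..o..o...
.ooo.o...
.o.o.....
[27] ..<o.....
.........
...oo....
..o..o...
.ooo.o...
.o.o.....
[28] ..oo.....
.........
...oo....
..o..o...
.ooo.o...
.o^o.....

5,2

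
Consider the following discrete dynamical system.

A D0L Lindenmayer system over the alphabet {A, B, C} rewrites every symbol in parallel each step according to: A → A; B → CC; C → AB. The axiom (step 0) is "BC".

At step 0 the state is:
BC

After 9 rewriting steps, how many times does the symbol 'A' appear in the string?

0) BC
1) CCAB
2) ABABACC
3) ACCACCAABAB
4) AABABAABABAACCACC
5) AACCACCAACCACCAAABABAABAB
6) AAABABAABABAAABABAABABAAACCACCAACCACC
7) AAACCACCAACCACCAAACCACCAACCACCAAAABABAABABAAABABAABAB
8) AAAABABAABABAAABABAABABAAAABABAABABAAABABAABABAAAACCACCAACCACCAAACCACCAACCACC
9) AAAACCACCAACCACCAAACCACCAACCACCAAAACCACCAACCACCAAACCACCAACCACCAAAAABABAABABAAABABAABABAAAABABAABABAAABABAABAB

61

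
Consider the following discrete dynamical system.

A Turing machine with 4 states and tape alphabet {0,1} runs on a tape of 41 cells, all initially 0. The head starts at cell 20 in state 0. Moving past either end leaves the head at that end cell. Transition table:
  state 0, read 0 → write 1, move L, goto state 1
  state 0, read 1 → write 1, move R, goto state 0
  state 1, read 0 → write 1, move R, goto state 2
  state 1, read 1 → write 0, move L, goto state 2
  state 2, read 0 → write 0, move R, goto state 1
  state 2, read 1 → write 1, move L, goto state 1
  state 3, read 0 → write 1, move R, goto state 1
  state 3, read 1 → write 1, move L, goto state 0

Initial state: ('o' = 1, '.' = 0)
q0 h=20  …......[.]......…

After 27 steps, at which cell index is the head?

19

step 0: q0 h=20  …......[.]......…
step 1: q1 h=19  …......[.]o.....…
step 2: q2 h=20  ….....o[o]......…
step 3: q1 h=19  …......[o]o.....…
step 4: q2 h=18  …......[.].o....…
step 5: q1 h=19  …......[.]o.....…
step 6: q2 h=20  ….....o[o]......…
step 7: q1 h=19  …......[o]o.....…
step 8: q2 h=18  …......[.].o....…
step 9: q1 h=19  …......[.]o.....…
step 10: q2 h=20  ….....o[o]......…
step 11: q1 h=19  …......[o]o.....…
step 12: q2 h=18  …......[.].o....…
step 13: q1 h=19  …......[.]o.....…
step 14: q2 h=20  ….....o[o]......…
step 15: q1 h=19  …......[o]o.....…
step 16: q2 h=18  …......[.].o....…
step 17: q1 h=19  …......[.]o.....…
step 18: q2 h=20  ….....o[o]......…
step 19: q1 h=19  …......[o]o.....…
step 20: q2 h=18  …......[.].o....…
step 21: q1 h=19  …......[.]o.....…
step 22: q2 h=20  ….....o[o]......…
step 23: q1 h=19  …......[o]o.....…
step 24: q2 h=18  …......[.].o....…
step 25: q1 h=19  …......[.]o.....…
step 26: q2 h=20  ….....o[o]......…
step 27: q1 h=19  …......[o]o.....…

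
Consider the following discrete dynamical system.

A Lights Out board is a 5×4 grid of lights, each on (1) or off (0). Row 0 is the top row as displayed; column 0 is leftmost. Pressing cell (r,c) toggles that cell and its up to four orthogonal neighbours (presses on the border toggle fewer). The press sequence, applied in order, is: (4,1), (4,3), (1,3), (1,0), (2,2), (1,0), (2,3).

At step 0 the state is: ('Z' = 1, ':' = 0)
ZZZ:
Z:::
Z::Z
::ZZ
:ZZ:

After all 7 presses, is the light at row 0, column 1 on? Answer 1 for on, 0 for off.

1

gen 0: ZZZ:
Z:::
Z::Z
::ZZ
:ZZ:
gen 1: ZZZ:
Z:::
Z::Z
:ZZZ
Z:::
gen 2: ZZZ:
Z:::
Z::Z
:ZZ:
Z:ZZ
gen 3: ZZZZ
Z:ZZ
Z:::
:ZZ:
Z:ZZ
gen 4: :ZZZ
:ZZZ
::::
:ZZ:
Z:ZZ
gen 5: :ZZZ
:Z:Z
:ZZZ
:Z::
Z:ZZ
gen 6: ZZZZ
Z::Z
ZZZZ
:Z::
Z:ZZ
gen 7: ZZZZ
Z:::
ZZ::
:Z:Z
Z:ZZ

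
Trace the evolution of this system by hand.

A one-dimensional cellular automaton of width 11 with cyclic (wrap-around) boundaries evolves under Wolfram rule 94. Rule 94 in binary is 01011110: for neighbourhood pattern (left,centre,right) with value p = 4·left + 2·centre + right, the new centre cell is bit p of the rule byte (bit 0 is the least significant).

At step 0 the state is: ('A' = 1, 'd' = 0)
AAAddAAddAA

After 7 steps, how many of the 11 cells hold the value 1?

6

k=0  AAAddAAddAA
k=1  ddAAAAAAAAd
k=2  dAAddddddAA
k=3  dAAAddddAAA
k=4  dAdAAddAAdA
k=5  dAdAAAAAAdA
k=6  dAdAddddAdA
k=7  dAdAAddAAdA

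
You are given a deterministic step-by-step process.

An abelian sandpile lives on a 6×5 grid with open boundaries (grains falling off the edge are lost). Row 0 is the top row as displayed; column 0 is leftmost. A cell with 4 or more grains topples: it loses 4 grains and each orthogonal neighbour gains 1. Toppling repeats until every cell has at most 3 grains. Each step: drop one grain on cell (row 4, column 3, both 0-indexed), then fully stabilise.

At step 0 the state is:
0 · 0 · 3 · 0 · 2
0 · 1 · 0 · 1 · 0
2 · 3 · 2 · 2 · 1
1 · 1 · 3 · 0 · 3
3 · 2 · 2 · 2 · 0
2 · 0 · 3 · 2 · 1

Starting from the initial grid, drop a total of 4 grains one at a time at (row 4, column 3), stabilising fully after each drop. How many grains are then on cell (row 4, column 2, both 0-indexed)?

[0] 0 · 0 · 3 · 0 · 2
0 · 1 · 0 · 1 · 0
2 · 3 · 2 · 2 · 1
1 · 1 · 3 · 0 · 3
3 · 2 · 2 · 2 · 0
2 · 0 · 3 · 2 · 1
[1] 0 · 0 · 3 · 0 · 2
0 · 1 · 0 · 1 · 0
2 · 3 · 2 · 2 · 1
1 · 1 · 3 · 0 · 3
3 · 2 · 2 · 3 · 0
2 · 0 · 3 · 2 · 1
[2] 0 · 0 · 3 · 0 · 2
0 · 1 · 0 · 1 · 0
2 · 3 · 2 · 2 · 1
1 · 1 · 3 · 1 · 3
3 · 2 · 3 · 0 · 1
2 · 0 · 3 · 3 · 1
[3] 0 · 0 · 3 · 0 · 2
0 · 1 · 0 · 1 · 0
2 · 3 · 2 · 2 · 1
1 · 1 · 3 · 1 · 3
3 · 2 · 3 · 1 · 1
2 · 0 · 3 · 3 · 1
[4] 0 · 0 · 3 · 0 · 2
0 · 1 · 0 · 1 · 0
2 · 3 · 2 · 2 · 1
1 · 1 · 3 · 1 · 3
3 · 2 · 3 · 2 · 1
2 · 0 · 3 · 3 · 1

3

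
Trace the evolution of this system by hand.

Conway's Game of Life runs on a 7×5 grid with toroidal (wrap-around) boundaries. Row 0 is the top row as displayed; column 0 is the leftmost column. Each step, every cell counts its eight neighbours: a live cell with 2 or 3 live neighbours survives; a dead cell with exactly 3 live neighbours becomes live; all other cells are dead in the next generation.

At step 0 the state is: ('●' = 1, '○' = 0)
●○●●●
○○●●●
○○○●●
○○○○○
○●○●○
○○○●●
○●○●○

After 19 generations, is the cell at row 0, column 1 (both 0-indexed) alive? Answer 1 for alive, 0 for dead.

0

k=0  ●○●●●
○○●●●
○○○●●
○○○○○
○●○●○
○○○●●
○●○●○
k=1  ●○○○○
○●○○○
○○●○●
○○●●●
○○●●●
●○○●●
○●○○○
k=2  ●●○○○
●●○○○
●●●○●
●●○○○
○●○○○
●●○○○
○●○○○
k=3  ○○●○○
○○○○○
○○●○●
○○○○●
○○●○○
●●●○○
○○●○○
k=4  ○○○○○
○○○●○
○○○●○
○○○○○
●○●●○
○○●●○
○○●●○
k=5  ○○●●○
○○○○○
○○○○○
○○●●●
○●●●●
○○○○○
○○●●○
k=6  ○○●●○
○○○○○
○○○●○
●●○○●
●●○○●
○●○○●
○○●●○
k=7  ○○●●○
○○●●○
●○○○●
○●●●○
○○●●○
○●○○●
○●○○●
k=8  ○●○○●
○●●○○
●○○○●
●●○○○
●○○○●
○●○○●
○●○○●
k=9  ○●○●○
○●●●●
○○●○●
○●○○○
○○○○●
○●○●●
○●●●●
k=10  ○○○○○
○●○○●
○○○○●
●○○●○
○○●●●
○●○○○
○●○○○
k=11  ●○○○○
●○○○○
○○○●●
●○●○○
●●●●●
●●○●○
○○○○○
k=12  ○○○○○
●○○○○
●●○●●
○○○○○
○○○○○
○○○●○
●●○○●
k=13  ○●○○●
●●○○○
●●○○●
●○○○●
○○○○○
●○○○●
●○○○●
k=14  ○●○○●
○○●○○
○○○○○
○●○○●
○○○○○
●○○○●
○●○●○
k=15  ●●○●○
○○○○○
○○○○○
○○○○○
○○○○●
●○○○●
○●●●○
k=16  ●●○●●
○○○○○
○○○○○
○○○○○
●○○○●
●●●○●
○○○●○
k=17  ●○●●●
●○○○●
○○○○○
○○○○○
○○○●●
○●●○○
○○○○○
k=18  ●●○●○
●●○○○
○○○○○
○○○○○
○○●●○
○○●●○
●○○○●
k=19  ○○●○○
●●●○●
○○○○○
○○○○○
○○●●○
○●●○○
●○○○○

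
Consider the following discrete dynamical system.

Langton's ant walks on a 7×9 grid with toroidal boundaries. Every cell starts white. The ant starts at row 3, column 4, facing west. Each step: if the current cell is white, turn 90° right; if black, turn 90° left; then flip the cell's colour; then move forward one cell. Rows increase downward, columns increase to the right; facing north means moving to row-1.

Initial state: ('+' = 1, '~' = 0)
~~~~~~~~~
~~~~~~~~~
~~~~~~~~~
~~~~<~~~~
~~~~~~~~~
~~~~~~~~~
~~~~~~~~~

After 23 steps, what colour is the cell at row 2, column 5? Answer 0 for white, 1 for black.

1

step 0: ~~~~~~~~~
~~~~~~~~~
~~~~~~~~~
~~~~<~~~~
~~~~~~~~~
~~~~~~~~~
~~~~~~~~~
step 1: ~~~~~~~~~
~~~~~~~~~
~~~~^~~~~
~~~~+~~~~
~~~~~~~~~
~~~~~~~~~
~~~~~~~~~
step 2: ~~~~~~~~~
~~~~~~~~~
~~~~+>~~~
~~~~+~~~~
~~~~~~~~~
~~~~~~~~~
~~~~~~~~~
step 3: ~~~~~~~~~
~~~~~~~~~
~~~~++~~~
~~~~+v~~~
~~~~~~~~~
~~~~~~~~~
~~~~~~~~~
step 4: ~~~~~~~~~
~~~~~~~~~
~~~~++~~~
~~~~<+~~~
~~~~~~~~~
~~~~~~~~~
~~~~~~~~~
step 5: ~~~~~~~~~
~~~~~~~~~
~~~~++~~~
~~~~~+~~~
~~~~v~~~~
~~~~~~~~~
~~~~~~~~~
step 6: ~~~~~~~~~
~~~~~~~~~
~~~~++~~~
~~~~~+~~~
~~~<+~~~~
~~~~~~~~~
~~~~~~~~~
step 7: ~~~~~~~~~
~~~~~~~~~
~~~~++~~~
~~~^~+~~~
~~~++~~~~
~~~~~~~~~
~~~~~~~~~
step 8: ~~~~~~~~~
~~~~~~~~~
~~~~++~~~
~~~+>+~~~
~~~++~~~~
~~~~~~~~~
~~~~~~~~~
step 9: ~~~~~~~~~
~~~~~~~~~
~~~~++~~~
~~~+++~~~
~~~+v~~~~
~~~~~~~~~
~~~~~~~~~
step 10: ~~~~~~~~~
~~~~~~~~~
~~~~++~~~
~~~+++~~~
~~~+~>~~~
~~~~~~~~~
~~~~~~~~~
step 11: ~~~~~~~~~
~~~~~~~~~
~~~~++~~~
~~~+++~~~
~~~+~+~~~
~~~~~v~~~
~~~~~~~~~
step 12: ~~~~~~~~~
~~~~~~~~~
~~~~++~~~
~~~+++~~~
~~~+~+~~~
~~~~<+~~~
~~~~~~~~~
step 13: ~~~~~~~~~
~~~~~~~~~
~~~~++~~~
~~~+++~~~
~~~+^+~~~
~~~~++~~~
~~~~~~~~~
step 14: ~~~~~~~~~
~~~~~~~~~
~~~~++~~~
~~~+++~~~
~~~++>~~~
~~~~++~~~
~~~~~~~~~
step 15: ~~~~~~~~~
~~~~~~~~~
~~~~++~~~
~~~++^~~~
~~~++~~~~
~~~~++~~~
~~~~~~~~~
step 16: ~~~~~~~~~
~~~~~~~~~
~~~~++~~~
~~~+<~~~~
~~~++~~~~
~~~~++~~~
~~~~~~~~~
step 17: ~~~~~~~~~
~~~~~~~~~
~~~~++~~~
~~~+~~~~~
~~~+v~~~~
~~~~++~~~
~~~~~~~~~
step 18: ~~~~~~~~~
~~~~~~~~~
~~~~++~~~
~~~+~~~~~
~~~+~>~~~
~~~~++~~~
~~~~~~~~~
step 19: ~~~~~~~~~
~~~~~~~~~
~~~~++~~~
~~~+~~~~~
~~~+~+~~~
~~~~+v~~~
~~~~~~~~~
step 20: ~~~~~~~~~
~~~~~~~~~
~~~~++~~~
~~~+~~~~~
~~~+~+~~~
~~~~+~>~~
~~~~~~~~~
step 21: ~~~~~~~~~
~~~~~~~~~
~~~~++~~~
~~~+~~~~~
~~~+~+~~~
~~~~+~+~~
~~~~~~v~~
step 22: ~~~~~~~~~
~~~~~~~~~
~~~~++~~~
~~~+~~~~~
~~~+~+~~~
~~~~+~+~~
~~~~~<+~~
step 23: ~~~~~~~~~
~~~~~~~~~
~~~~++~~~
~~~+~~~~~
~~~+~+~~~
~~~~+^+~~
~~~~~++~~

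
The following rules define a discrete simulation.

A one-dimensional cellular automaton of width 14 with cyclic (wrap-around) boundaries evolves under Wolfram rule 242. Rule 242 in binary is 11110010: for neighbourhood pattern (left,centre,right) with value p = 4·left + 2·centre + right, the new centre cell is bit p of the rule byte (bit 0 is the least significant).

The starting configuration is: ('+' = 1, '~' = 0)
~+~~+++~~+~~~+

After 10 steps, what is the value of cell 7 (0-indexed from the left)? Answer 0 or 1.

1

k=0  ~+~~+++~~+~~~+
k=1  +~++~++++~+~+~
k=2  ~+~++~++++~+~+
k=3  +~+~++~++++~+~
k=4  ~+~+~++~++++~+
k=5  +~+~+~++~++++~
k=6  ~+~+~+~++~++++
k=7  +~+~+~+~++~+++
k=8  ++~+~+~+~++~++
k=9  +++~+~+~+~++~+
k=10  ++++~+~+~+~++~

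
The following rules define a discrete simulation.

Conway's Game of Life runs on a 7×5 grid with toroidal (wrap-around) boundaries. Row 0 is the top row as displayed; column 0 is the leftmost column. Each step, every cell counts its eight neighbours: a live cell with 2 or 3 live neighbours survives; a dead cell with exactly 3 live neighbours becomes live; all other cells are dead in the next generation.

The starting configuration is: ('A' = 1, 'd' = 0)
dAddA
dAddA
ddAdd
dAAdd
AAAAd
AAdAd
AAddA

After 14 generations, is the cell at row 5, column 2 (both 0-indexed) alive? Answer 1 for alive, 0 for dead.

0) dAddA
dAddA
ddAdd
dAAdd
AAAAd
AAdAd
AAddA
1) dAAAA
dAAAd
AdAAd
Adddd
dddAd
dddAd
dddAd
2) AAddA
ddddd
AddAd
dAAAd
ddddA
ddAAA
ddddd
3) Adddd
dAddd
dAdAA
AAAAd
AAddA
dddAA
dAAdd
4) AdAdd
dAAdA
dddAA
ddddd
ddddd
dddAA
AAAAA
5) ddddd
dAAdA
AdAAA
ddddd
ddddd
dAddd
ddddd
6) ddddd
dAAdA
AdAdA
dddAA
ddddd
ddddd
ddddd
7) ddddd
dAAdA
ddAdd
AddAA
ddddd
ddddd
ddddd
8) ddddd
dAAAd
ddAdd
dddAA
ddddA
ddddd
ddddd
9) ddAdd
dAAAd
dAddA
dddAA
dddAA
ddddd
ddddd
10) dAAAd
AAdAd
dAddA
ddAdd
dddAA
ddddd
ddddd
11) AAdAA
dddAd
dAdAA
AdAdA
dddAd
ddddd
ddAdd
12) AAdAA
dAddd
dAddd
AAAdd
dddAA
ddddd
AAAAA
13) ddddd
dAddA
ddddd
AAAAA
AAAAA
dAddd
ddddd
14) ddddd
ddddd
ddddd
ddddd
ddddd
dAdAA
ddddd

0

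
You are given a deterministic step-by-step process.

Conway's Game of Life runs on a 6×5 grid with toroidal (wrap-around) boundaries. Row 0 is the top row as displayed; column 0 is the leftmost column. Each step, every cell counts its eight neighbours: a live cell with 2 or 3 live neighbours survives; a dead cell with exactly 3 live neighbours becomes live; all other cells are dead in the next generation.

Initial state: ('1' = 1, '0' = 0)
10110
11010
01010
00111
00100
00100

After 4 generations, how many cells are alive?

[0] 10110
11010
01010
00111
00100
00100
[1] 10010
10010
01000
01001
01100
00100
[2] 01110
11100
01101
01000
11110
00110
[3] 10001
00001
00010
00001
10011
10000
[4] 10001
10011
00011
10000
10010
01010

12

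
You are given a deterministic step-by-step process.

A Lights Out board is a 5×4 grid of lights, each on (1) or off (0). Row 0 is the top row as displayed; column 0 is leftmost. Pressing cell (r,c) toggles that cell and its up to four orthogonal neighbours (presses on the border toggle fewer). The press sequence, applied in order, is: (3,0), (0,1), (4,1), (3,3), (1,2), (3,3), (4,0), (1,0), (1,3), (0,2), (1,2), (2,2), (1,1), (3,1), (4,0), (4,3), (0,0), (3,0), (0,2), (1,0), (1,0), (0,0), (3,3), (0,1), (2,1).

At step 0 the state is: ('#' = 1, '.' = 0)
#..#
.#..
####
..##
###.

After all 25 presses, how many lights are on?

11

[0] #..#
.#..
####
..##
###.
[1] #..#
.#..
.###
####
.##.
[2] .###
....
.###
####
.##.
[3] .###
....
.###
#.##
#...
[4] .###
....
.##.
#...
#..#
[5] .#.#
.###
.#..
#...
#..#
[6] .#.#
.###
.#.#
#.##
#...
[7] .#.#
.###
.#.#
..##
.#..
[8] ##.#
#.##
##.#
..##
.#..
[9] ##..
#...
##..
..##
.#..
[10] #.##
#.#.
##..
..##
.#..
[11] #..#
##.#
###.
..##
.#..
[12] #..#
####
#..#
...#
.#..
[13] ##.#
...#
##.#
...#
.#..
[14] ##.#
...#
#..#
####
....
[15] ##.#
...#
#..#
.###
##..
[16] ##.#
...#
#..#
.##.
####
[17] ...#
#..#
#..#
.##.
####
[18] ...#
#..#
...#
#.#.
.###
[19] .##.
#.##
...#
#.#.
.###
[20] ###.
.###
#..#
#.#.
.###
[21] .##.
#.##
...#
#.#.
.###
[22] #.#.
..##
...#
#.#.
.###
[23] #.#.
..##
....
#..#
.##.
[24] .#..
.###
....
#..#
.##.
[25] .#..
..##
###.
##.#
.##.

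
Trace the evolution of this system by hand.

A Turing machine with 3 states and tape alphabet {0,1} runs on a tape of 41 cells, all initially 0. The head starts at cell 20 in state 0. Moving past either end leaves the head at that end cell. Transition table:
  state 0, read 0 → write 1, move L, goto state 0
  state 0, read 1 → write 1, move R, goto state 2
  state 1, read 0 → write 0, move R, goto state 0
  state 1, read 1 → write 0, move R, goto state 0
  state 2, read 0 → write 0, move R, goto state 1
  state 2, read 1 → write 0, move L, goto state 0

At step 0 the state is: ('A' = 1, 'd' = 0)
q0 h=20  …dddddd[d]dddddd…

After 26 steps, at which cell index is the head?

3

gen 0: q0 h=20  …dddddd[d]dddddd…
gen 1: q0 h=19  …dddddd[d]Addddd…
gen 2: q0 h=18  …dddddd[d]AAdddd…
gen 3: q0 h=17  …dddddd[d]AAAddd…
gen 4: q0 h=16  …dddddd[d]AAAAdd…
gen 5: q0 h=15  …dddddd[d]AAAAAd…
gen 6: q0 h=14  …dddddd[d]AAAAAA…
gen 7: q0 h=13  …dddddd[d]AAAAAA…
gen 8: q0 h=12  …dddddd[d]AAAAAA…
gen 9: q0 h=11  …dddddd[d]AAAAAA…
gen 10: q0 h=10  …dddddd[d]AAAAAA…
gen 11: q0 h= 9  …dddddd[d]AAAAAA…
gen 12: q0 h= 8  …dddddd[d]AAAAAA…
gen 13: q0 h= 7  …dddddd[d]AAAAAA…
gen 14: q0 h= 6  |dddddd[d]AAAAAA…
gen 15: q0 h= 5  |ddddd[d]AAAAAA…
gen 16: q0 h= 4  |dddd[d]AAAAAA…
gen 17: q0 h= 3  |ddd[d]AAAAAA…
gen 18: q0 h= 2  |dd[d]AAAAAA…
gen 19: q0 h= 1  |d[d]AAAAAA…
gen 20: q0 h= 0  |[d]AAAAAA…
gen 21: q0 h= 0  |[A]AAAAAA…
gen 22: q2 h= 1  |A[A]AAAAAA…
gen 23: q0 h= 0  |[A]dAAAAA…
gen 24: q2 h= 1  |A[d]AAAAAA…
gen 25: q1 h= 2  |Ad[A]AAAAAA…
gen 26: q0 h= 3  |Add[A]AAAAAA…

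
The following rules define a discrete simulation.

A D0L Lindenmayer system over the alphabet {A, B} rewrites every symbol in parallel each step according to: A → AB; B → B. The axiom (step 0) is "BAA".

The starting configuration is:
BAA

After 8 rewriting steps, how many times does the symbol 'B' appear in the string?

17

0) BAA
1) BABAB
2) BABBABB
3) BABBBABBB
4) BABBBBABBBB
5) BABBBBBABBBBB
6) BABBBBBBABBBBBB
7) BABBBBBBBABBBBBBB
8) BABBBBBBBBABBBBBBBB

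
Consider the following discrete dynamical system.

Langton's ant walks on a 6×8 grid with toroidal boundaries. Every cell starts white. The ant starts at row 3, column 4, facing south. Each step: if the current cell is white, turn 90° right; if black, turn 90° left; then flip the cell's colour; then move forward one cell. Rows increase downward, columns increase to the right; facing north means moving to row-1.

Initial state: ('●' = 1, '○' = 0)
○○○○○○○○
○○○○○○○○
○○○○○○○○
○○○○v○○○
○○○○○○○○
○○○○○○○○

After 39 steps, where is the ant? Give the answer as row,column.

k=0  ○○○○○○○○
○○○○○○○○
○○○○○○○○
○○○○v○○○
○○○○○○○○
○○○○○○○○
k=1  ○○○○○○○○
○○○○○○○○
○○○○○○○○
○○○<●○○○
○○○○○○○○
○○○○○○○○
k=2  ○○○○○○○○
○○○○○○○○
○○○^○○○○
○○○●●○○○
○○○○○○○○
○○○○○○○○
k=3  ○○○○○○○○
○○○○○○○○
○○○●>○○○
○○○●●○○○
○○○○○○○○
○○○○○○○○
k=4  ○○○○○○○○
○○○○○○○○
○○○●●○○○
○○○●v○○○
○○○○○○○○
○○○○○○○○
k=5  ○○○○○○○○
○○○○○○○○
○○○●●○○○
○○○●○>○○
○○○○○○○○
○○○○○○○○
k=6  ○○○○○○○○
○○○○○○○○
○○○●●○○○
○○○●○●○○
○○○○○v○○
○○○○○○○○
k=7  ○○○○○○○○
○○○○○○○○
○○○●●○○○
○○○●○●○○
○○○○<●○○
○○○○○○○○
k=8  ○○○○○○○○
○○○○○○○○
○○○●●○○○
○○○●^●○○
○○○○●●○○
○○○○○○○○
k=9  ○○○○○○○○
○○○○○○○○
○○○●●○○○
○○○●●>○○
○○○○●●○○
○○○○○○○○
k=10  ○○○○○○○○
○○○○○○○○
○○○●●^○○
○○○●●○○○
○○○○●●○○
○○○○○○○○
k=11  ○○○○○○○○
○○○○○○○○
○○○●●●>○
○○○●●○○○
○○○○●●○○
○○○○○○○○
k=12  ○○○○○○○○
○○○○○○○○
○○○●●●●○
○○○●●○v○
○○○○●●○○
○○○○○○○○
k=13  ○○○○○○○○
○○○○○○○○
○○○●●●●○
○○○●●<●○
○○○○●●○○
○○○○○○○○
k=14  ○○○○○○○○
○○○○○○○○
○○○●●^●○
○○○●●●●○
○○○○●●○○
○○○○○○○○
k=15  ○○○○○○○○
○○○○○○○○
○○○●<○●○
○○○●●●●○
○○○○●●○○
○○○○○○○○
k=16  ○○○○○○○○
○○○○○○○○
○○○●○○●○
○○○●v●●○
○○○○●●○○
○○○○○○○○
k=17  ○○○○○○○○
○○○○○○○○
○○○●○○●○
○○○●○>●○
○○○○●●○○
○○○○○○○○
k=18  ○○○○○○○○
○○○○○○○○
○○○●○^●○
○○○●○○●○
○○○○●●○○
○○○○○○○○
k=19  ○○○○○○○○
○○○○○○○○
○○○●○●>○
○○○●○○●○
○○○○●●○○
○○○○○○○○
k=20  ○○○○○○○○
○○○○○○^○
○○○●○●○○
○○○●○○●○
○○○○●●○○
○○○○○○○○
k=21  ○○○○○○○○
○○○○○○●>
○○○●○●○○
○○○●○○●○
○○○○●●○○
○○○○○○○○
k=22  ○○○○○○○○
○○○○○○●●
○○○●○●○v
○○○●○○●○
○○○○●●○○
○○○○○○○○
k=23  ○○○○○○○○
○○○○○○●●
○○○●○●<●
○○○●○○●○
○○○○●●○○
○○○○○○○○
k=24  ○○○○○○○○
○○○○○○^●
○○○●○●●●
○○○●○○●○
○○○○●●○○
○○○○○○○○
k=25  ○○○○○○○○
○○○○○<○●
○○○●○●●●
○○○●○○●○
○○○○●●○○
○○○○○○○○
k=26  ○○○○○^○○
○○○○○●○●
○○○●○●●●
○○○●○○●○
○○○○●●○○
○○○○○○○○
k=27  ○○○○○●>○
○○○○○●○●
○○○●○●●●
○○○●○○●○
○○○○●●○○
○○○○○○○○
k=28  ○○○○○●●○
○○○○○●v●
○○○●○●●●
○○○●○○●○
○○○○●●○○
○○○○○○○○
k=29  ○○○○○●●○
○○○○○<●●
○○○●○●●●
○○○●○○●○
○○○○●●○○
○○○○○○○○
k=30  ○○○○○●●○
○○○○○○●●
○○○●○v●●
○○○●○○●○
○○○○●●○○
○○○○○○○○
k=31  ○○○○○●●○
○○○○○○●●
○○○●○○>●
○○○●○○●○
○○○○●●○○
○○○○○○○○
k=32  ○○○○○●●○
○○○○○○^●
○○○●○○○●
○○○●○○●○
○○○○●●○○
○○○○○○○○
k=33  ○○○○○●●○
○○○○○<○●
○○○●○○○●
○○○●○○●○
○○○○●●○○
○○○○○○○○
k=34  ○○○○○^●○
○○○○○●○●
○○○●○○○●
○○○●○○●○
○○○○●●○○
○○○○○○○○
k=35  ○○○○<○●○
○○○○○●○●
○○○●○○○●
○○○●○○●○
○○○○●●○○
○○○○○○○○
k=36  ○○○○●○●○
○○○○○●○●
○○○●○○○●
○○○●○○●○
○○○○●●○○
○○○○^○○○
k=37  ○○○○●○●○
○○○○○●○●
○○○●○○○●
○○○●○○●○
○○○○●●○○
○○○○●>○○
k=38  ○○○○●v●○
○○○○○●○●
○○○●○○○●
○○○●○○●○
○○○○●●○○
○○○○●●○○
k=39  ○○○○<●●○
○○○○○●○●
○○○●○○○●
○○○●○○●○
○○○○●●○○
○○○○●●○○

0,4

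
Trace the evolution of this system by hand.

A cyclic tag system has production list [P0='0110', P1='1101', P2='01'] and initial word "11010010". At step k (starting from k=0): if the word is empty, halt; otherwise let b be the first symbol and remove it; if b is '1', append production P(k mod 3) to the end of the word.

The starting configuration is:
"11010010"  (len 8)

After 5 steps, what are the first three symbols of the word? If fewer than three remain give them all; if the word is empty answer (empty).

010

k=0  "11010010"  (len 8)
k=1  "10100100110"  (len 11)
k=2  "01001001101101"  (len 14)
k=3  "1001001101101"  (len 13)
k=4  "0010011011010110"  (len 16)
k=5  "010011011010110"  (len 15)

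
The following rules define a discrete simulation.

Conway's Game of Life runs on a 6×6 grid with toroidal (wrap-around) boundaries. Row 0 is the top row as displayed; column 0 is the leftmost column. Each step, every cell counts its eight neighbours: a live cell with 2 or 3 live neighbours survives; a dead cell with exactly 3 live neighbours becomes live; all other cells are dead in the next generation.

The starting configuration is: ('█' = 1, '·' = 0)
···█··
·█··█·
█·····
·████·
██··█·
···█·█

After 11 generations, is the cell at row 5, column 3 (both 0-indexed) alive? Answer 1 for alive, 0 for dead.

[0] ···█··
·█··█·
█·····
·████·
██··█·
···█·█
[1] ··██··
······
█···██
··███·
██····
█·██·█
[2] ·████·
···███
····██
··███·
█·····
█··███
[3] ·█····
█·····
··█···
···██·
███···
█·····
[4] ██····
·█····
···█··
···█··
████·█
█·█···
[5] █·█···
███···
··█···
██·█··
█··███
···█··
[6] █·██··
█·██··
···█··
██·█··
██·█·█
████··
[7] █···██
····█·
█··██·
·█·█·█
···█·█
······
[8] ····██
█·····
█·██··
···█·█
█·█···
█·····
[9] █····█
██·██·
██████
█··███
██···█
██····
[10] ··█·█·
······
······
······
··█···
······
[11] ······
······
······
······
······
···█··

1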